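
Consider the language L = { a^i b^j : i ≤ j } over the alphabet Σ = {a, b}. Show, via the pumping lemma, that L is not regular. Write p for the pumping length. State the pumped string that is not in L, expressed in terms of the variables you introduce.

Suppose for contradiction that L is regular, and let p be the pumping length.
Choose w = a^p b^p ∈ L, with |w| = 2p ≥ p.
The pumping lemma gives a decomposition w = xyz where |xy| ≤ p and y is nonempty.
Because |xy| ≤ p and w begins with p copies of a, we have y = a^k with 1 ≤ k ≤ p.
Consider xy^2z = a^{p+k} b^p. Since k ≥ 1, the a-count p+k exceeds the b-count p, so i ≤ j fails; thus xy^2z ∉ L.
This is a contradiction; hence L is not regular.

a^{p+k} b^p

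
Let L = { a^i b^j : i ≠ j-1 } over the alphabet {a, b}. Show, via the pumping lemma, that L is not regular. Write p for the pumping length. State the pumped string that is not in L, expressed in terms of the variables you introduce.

a^{p+p!} b^{p+p!+1}

Toward a contradiction, assume L is regular with pumping length p.
Choose w = a^p b^{p+p!+1}. Since p ≠ (p+p!+1)-1 = p+p!, w ∈ L; and |w| ≥ p.
By the pumping lemma, w = xyz with |xy| ≤ p and |y| ≥ 1.
Since the first p symbols of w are all a's and |xy| ≤ p, y lies entirely in the leading a-block: y = a^k for some k with 1 ≤ k ≤ p.
Since 1 ≤ k ≤ p, k divides p!; set t = 1 + p!/k. Then xy^t z has p + (p!/k)·k = p + p! copies of a. Now the a-count is p+p! and (b-count)-1 = (p+p!+1)-1 = p+p!, so i ≠ j-1 fails. So xy^t z = a^{p+p!} b^{p+p!+1} ∉ L.
This contradicts the pumping lemma, so L is not regular.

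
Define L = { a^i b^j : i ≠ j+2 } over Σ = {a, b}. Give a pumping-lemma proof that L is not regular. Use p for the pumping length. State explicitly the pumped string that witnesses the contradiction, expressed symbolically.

a^{p+p!} b^{p+p!-2}

Suppose for contradiction that L is regular, and let p be the pumping length.
Choose w = a^p b^{p+p!-2}. Since p ≠ (p+p!-2)+2 = p+p!, w ∈ L; and |w| ≥ p.
The pumping lemma gives a decomposition w = xyz where |xy| ≤ p and y is nonempty.
Since the first p symbols of w are all a's and |xy| ≤ p, y lies entirely in the leading a-block: y = a^k for some k with 1 ≤ k ≤ p.
Since 1 ≤ k ≤ p, k divides p!; set t = 1 + p!/k. Then xy^t z has p + (p!/k)·k = p + p! copies of a. Now the a-count is p+p! and (b-count)+2 = (p+p!-2)+2 = p+p!, so i ≠ j+2 fails. So xy^t z = a^{p+p!} b^{p+p!-2} ∉ L.
This contradicts the pumping lemma, so L is not regular.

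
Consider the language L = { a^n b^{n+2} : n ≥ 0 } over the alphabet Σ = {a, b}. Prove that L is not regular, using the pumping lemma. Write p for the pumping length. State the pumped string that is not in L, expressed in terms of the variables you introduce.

Suppose for contradiction that L is regular, and let p be the pumping length.
Let w = a^p b^{p+2} ∈ L; note |w| = 2p+2 ≥ p.
The pumping lemma gives a decomposition w = xyz where |xy| ≤ p and y is nonempty.
Since the first p symbols of w are all a's and |xy| ≤ p, y lies entirely in the leading a-block: y = a^k for some k with 1 ≤ k ≤ p.
Pump with i = 2: xy^2z = a^{p+k} b^{p+2}. For this to lie in L we would need p+2 = (p+k)+2, which forces k = 0. But k ≥ 1, so xy^2z ∉ L.
This is a contradiction; hence L is not regular.

a^{p+k} b^{p+2}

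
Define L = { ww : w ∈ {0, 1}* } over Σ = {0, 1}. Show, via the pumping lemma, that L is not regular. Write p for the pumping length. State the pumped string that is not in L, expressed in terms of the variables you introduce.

Toward a contradiction, assume L is regular with pumping length p.
Take w = 0^p 1^p 0^p 1^p = uu where u = 0^p1^p; then w ∈ L and |w| = 4p ≥ p.
By the pumping lemma, w = xyz with |xy| ≤ p and |y| ≥ 1.
The first p characters of w are 0's, so xy (and hence y) consists only of 0's. Write y = 0^k, 1 ≤ k ≤ p.
Pump with i = 2: xy^2z = 0^{p+k} 1^p 0^p 1^p, of length 4p+k. Suppose this equals vv. The string starts with 0 and ends with 1, so v does too; thus the boundary between the two copies of v is a 1→0 transition. There is exactly one such transition, at position 2p+k, so |v| = 2p+k and |vv| = 4p+2k ≠ 4p+k since k ≥ 1. So xy^2z ∉ L.
This contradicts the pumping lemma, so L is not regular.

0^{p+k} 1^p 0^p 1^p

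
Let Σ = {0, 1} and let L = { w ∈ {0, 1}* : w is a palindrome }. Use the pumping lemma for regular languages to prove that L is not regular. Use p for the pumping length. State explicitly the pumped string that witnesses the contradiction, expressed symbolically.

0^{p+k} 1 0^p

Assume L is regular; let p be its pumping constant.
Take w = 0^p 1 0^p, a palindrome of length 2p+1 ≥ p.
Write w = xyz as guaranteed by the lemma, with |xy| ≤ p and |y| ≥ 1.
The first p characters of w are 0's, so xy (and hence y) consists only of 0's. Write y = 0^k, 1 ≤ k ≤ p.
Pump with i = 2: xy^2z = 0^{p+k} 1 0^p. Its reverse is 0^p 1 0^{p+k}, which differs from xy^2z since k ≥ 1. So xy^2z is not a palindrome and xy^2z ∉ L.
This is a contradiction; hence L is not regular.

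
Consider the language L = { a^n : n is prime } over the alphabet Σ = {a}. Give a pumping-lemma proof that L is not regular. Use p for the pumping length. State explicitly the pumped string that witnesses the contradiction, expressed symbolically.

Toward a contradiction, assume L is regular with pumping length p.
Let q be a prime with q ≥ p+2 (infinitely many primes exist), and take w = a^q ∈ L with |w| = q ≥ p.
By the pumping lemma, w = xyz with |xy| ≤ p and y is nonempty.
Then y = a^k for some k with 1 ≤ k ≤ p.
Since 1 ≤ k ≤ p, |xz| = q-k. Pump with i = q+1: |xy^{q+1}z| = (q-k)+(q+1)k = q+qk = q(1+k), which is composite (both factors ≥ 2). So xy^{q+1}z = a^{q(1+k)} ∉ L.
This contradicts the pumping lemma, so L is not regular.

a^{q(1+k)}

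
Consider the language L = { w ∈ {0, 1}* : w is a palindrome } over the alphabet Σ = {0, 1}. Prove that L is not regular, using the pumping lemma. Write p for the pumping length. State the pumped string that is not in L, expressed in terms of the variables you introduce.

Assume L is regular. Let p be the pumping length given by the pumping lemma.
Take w = 0^p 1 0^p, a palindrome of length 2p+1 ≥ p.
Write w = xyz as guaranteed by the lemma, with |xy| ≤ p and |y| > 0.
Because |xy| ≤ p and w begins with p copies of 0, we have y = 0^k with 1 ≤ k ≤ p.
Pump with i = 2: xy^2z = 0^{p+k} 1 0^p. Its reverse is 0^p 1 0^{p+k}, which differs from xy^2z since k ≥ 1. So xy^2z is not a palindrome and xy^2z ∉ L.
This is a contradiction; hence L is not regular.

0^{p+k} 1 0^p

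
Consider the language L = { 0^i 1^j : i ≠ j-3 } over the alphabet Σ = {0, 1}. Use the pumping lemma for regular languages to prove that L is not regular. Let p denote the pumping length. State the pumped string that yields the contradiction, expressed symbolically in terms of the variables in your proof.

0^{p+p!} 1^{p+p!+3}

Toward a contradiction, assume L is regular with pumping length p.
Choose w = 0^p 1^{p+p!+3}. Since p ≠ (p+p!+3)-3 = p+p!, w ∈ L; and |w| ≥ p.
The pumping lemma gives a decomposition w = xyz where |xy| ≤ p and |y| > 0.
Since the first p symbols of w are all 0's and |xy| ≤ p, y lies entirely in the leading 0-block: y = 0^k for some k with 1 ≤ k ≤ p.
Since 1 ≤ k ≤ p, k divides p!; set t = 1 + p!/k. Then xy^t z has p + (p!/k)·k = p + p! copies of 0. Now the 0-count is p+p! and (1-count)-3 = (p+p!+3)-3 = p+p!, so i ≠ j-3 fails. So xy^t z = 0^{p+p!} 1^{p+p!+3} ∉ L.
Contradiction. Therefore L is not regular.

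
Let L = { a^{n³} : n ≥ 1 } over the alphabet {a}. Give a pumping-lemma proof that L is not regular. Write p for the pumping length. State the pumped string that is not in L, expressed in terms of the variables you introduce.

a^{p³+k}

Toward a contradiction, assume L is regular with pumping length p.
Take w = a^{p³} ∈ L with |w| = p³ ≥ p.
By the pumping lemma, w = xyz with |xy| ≤ p and y is nonempty.
Then y = a^k for some k with 1 ≤ k ≤ p.
Pump with i = 2: xy^2z = a^{p³+k}. Since 1 ≤ k ≤ p, p³ < p³+k ≤ p³+p < p³+3p²+3p+1 = (p+1)³, so p³+k is not a perfect cube. So xy^2z ∉ L.
Contradiction. Therefore L is not regular.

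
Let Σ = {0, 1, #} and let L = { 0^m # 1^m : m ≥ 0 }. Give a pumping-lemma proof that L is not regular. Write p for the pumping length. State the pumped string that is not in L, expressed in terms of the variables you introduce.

Suppose for contradiction that L is regular, and let p be the pumping length.
Take w = 0^p # 1^p ∈ L with |w| = 2p+1 ≥ p.
By the pumping lemma, w = xyz with |xy| ≤ p and y is nonempty.
Since the first p symbols of w are all 0's and |xy| ≤ p, y lies entirely in the leading 0-block: y = 0^k for some k with 1 ≤ k ≤ p.
Pump with i = 2: xy^2z = 0^{p+k} # 1^p, which would require p+k = p. But k ≥ 1, so xy^2z ∉ L.
This contradicts the pumping lemma, so L is not regular.

0^{p+k} # 1^p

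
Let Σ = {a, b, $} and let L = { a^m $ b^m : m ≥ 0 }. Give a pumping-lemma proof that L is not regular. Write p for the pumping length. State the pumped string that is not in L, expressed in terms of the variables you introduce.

Toward a contradiction, assume L is regular with pumping length p.
Take w = a^p $ b^p ∈ L with |w| = 2p+1 ≥ p.
Write w = xyz as guaranteed by the lemma, with |xy| ≤ p and |y| ≥ 1.
The first p characters of w are a's, so xy (and hence y) consists only of a's. Write y = a^k, 1 ≤ k ≤ p.
Pump with i = 2: xy^2z = a^{p+k} $ b^p, which would require p+k = p. But k ≥ 1, so xy^2z ∉ L.
Contradiction. Therefore L is not regular.

a^{p+k} $ b^p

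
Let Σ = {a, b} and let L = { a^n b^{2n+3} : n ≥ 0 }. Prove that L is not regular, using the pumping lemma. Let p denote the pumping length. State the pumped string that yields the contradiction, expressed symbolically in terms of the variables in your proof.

a^{p+k} b^{2p+3}

Assume L is regular. Let p be the pumping length given by the pumping lemma.
Take w = a^p b^{2p+3}. Then w ∈ L and |w| = 3p+3 ≥ p.
By the pumping lemma, w = xyz with |xy| ≤ p and y is nonempty.
The first p characters of w are a's, so xy (and hence y) consists only of a's. Write y = a^k, 1 ≤ k ≤ p.
Pump with i = 2: xy^2z = a^{p+k} b^{2p+3}. For this to lie in L we would need 2p+3 = 2(p+k)+3, which forces k = 0. But k ≥ 1, so xy^2z ∉ L.
This contradicts the pumping lemma, so L is not regular.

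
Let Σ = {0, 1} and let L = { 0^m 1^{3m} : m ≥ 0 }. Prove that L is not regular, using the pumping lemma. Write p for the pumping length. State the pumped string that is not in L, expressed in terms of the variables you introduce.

0^{p+k} 1^{3p}

Assume L is regular. Let p be the pumping length given by the pumping lemma.
Let w = 0^p 1^{3p} ∈ L; note |w| = 4p ≥ p.
Write w = xyz as guaranteed by the lemma, with |xy| ≤ p and y is nonempty.
Since the first p symbols of w are all 0's and |xy| ≤ p, y lies entirely in the leading 0-block: y = 0^k for some k with 1 ≤ k ≤ p.
Pump with i = 2: xy^2z = 0^{p+k} 1^{3p}. For this to lie in L we would need 3p = 3(p+k), which forces k = 0. But k ≥ 1, so xy^2z ∉ L.
Contradiction. Therefore L is not regular.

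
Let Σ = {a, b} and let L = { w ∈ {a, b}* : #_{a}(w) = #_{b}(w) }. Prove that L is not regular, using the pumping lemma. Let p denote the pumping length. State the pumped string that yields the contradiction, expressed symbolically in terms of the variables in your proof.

a^{p+k} b^p

Assume L is regular. Let p be the pumping length given by the pumping lemma.
Choose w = a^p b^p ∈ L with |w| = 2p ≥ p.
Write w = xyz as guaranteed by the lemma, with |xy| ≤ p and |y| ≥ 1.
The first p characters of w are a's, so xy (and hence y) consists only of a's. Write y = a^k, 1 ≤ k ≤ p.
Pump with i = 2: xy^2z = a^{p+k} b^p has p+k occurrences of a but only p of b. Since k ≥ 1 the counts differ, so xy^2z ∉ L.
This is a contradiction; hence L is not regular.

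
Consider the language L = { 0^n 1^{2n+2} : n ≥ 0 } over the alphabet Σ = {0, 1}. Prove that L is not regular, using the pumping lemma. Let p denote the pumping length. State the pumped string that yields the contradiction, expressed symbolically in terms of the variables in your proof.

Suppose for contradiction that L is regular, and let p be the pumping length.
Take w = 0^p 1^{2p+2}. Then w ∈ L and |w| = 3p+2 ≥ p.
By the pumping lemma, w = xyz with |xy| ≤ p and |y| ≥ 1.
Because |xy| ≤ p and w begins with p copies of 0, we have y = 0^k with 1 ≤ k ≤ p.
Pump with i = 2: xy^2z = 0^{p+k} 1^{2p+2}. For this to lie in L we would need 2p+2 = 2(p+k)+2, which forces k = 0. But k ≥ 1, so xy^2z ∉ L.
Contradiction. Therefore L is not regular.

0^{p+k} 1^{2p+2}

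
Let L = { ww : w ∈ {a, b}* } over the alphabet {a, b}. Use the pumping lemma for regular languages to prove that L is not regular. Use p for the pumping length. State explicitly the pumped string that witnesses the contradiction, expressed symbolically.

a^{p+k} b^p a^p b^p

Assume L is regular; let p be its pumping constant.
Take w = a^p b^p a^p b^p = uu where u = a^pb^p; then w ∈ L and |w| = 4p ≥ p.
Write w = xyz as guaranteed by the lemma, with |xy| ≤ p and |y| > 0.
Because |xy| ≤ p and w begins with p copies of a, we have y = a^k with 1 ≤ k ≤ p.
Pump with i = 2: xy^2z = a^{p+k} b^p a^p b^p, of length 4p+k. Suppose this equals vv. The string starts with a and ends with b, so v does too; thus the boundary between the two copies of v is a b→a transition. There is exactly one such transition, at position 2p+k, so |v| = 2p+k and |vv| = 4p+2k ≠ 4p+k since k ≥ 1. So xy^2z ∉ L.
Contradiction. Therefore L is not regular.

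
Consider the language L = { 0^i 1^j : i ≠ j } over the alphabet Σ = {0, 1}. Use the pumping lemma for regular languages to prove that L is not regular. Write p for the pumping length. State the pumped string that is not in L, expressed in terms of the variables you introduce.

0^{p+p!} 1^{p+p!}

Toward a contradiction, assume L is regular with pumping length p.
Choose w = 0^p 1^{p+p!}. Since p ≠ p+p!, w ∈ L; and |w| ≥ p.
Write w = xyz as guaranteed by the lemma, with |xy| ≤ p and |y| ≥ 1.
Because |xy| ≤ p and w begins with p copies of 0, we have y = 0^k with 1 ≤ k ≤ p.
Since 1 ≤ k ≤ p, k divides p!; set t = 1 + p!/k. Then xy^t z has p + (p!/k)·k = p + p! copies of 0. Now the 0-count equals the 1-count, so i ≠ j fails. So xy^t z = 0^{p+p!} 1^{p+p!} ∉ L.
Contradiction. Therefore L is not regular.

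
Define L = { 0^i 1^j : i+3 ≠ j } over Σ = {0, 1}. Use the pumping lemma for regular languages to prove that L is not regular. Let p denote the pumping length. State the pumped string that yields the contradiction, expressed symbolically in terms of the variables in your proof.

0^{p+p!} 1^{p+p!+3}

Assume L is regular. Let p be the pumping length given by the pumping lemma.
Choose w = 0^p 1^{p+p!+3}. Since p ≠ (p+p!+3)-3 = p+p!, w ∈ L; and |w| ≥ p.
By the pumping lemma, w = xyz with |xy| ≤ p and |y| > 0.
Since the first p symbols of w are all 0's and |xy| ≤ p, y lies entirely in the leading 0-block: y = 0^k for some k with 1 ≤ k ≤ p.
Since 1 ≤ k ≤ p, k divides p!; set t = 1 + p!/k. Then xy^t z has p + (p!/k)·k = p + p! copies of 0. Now the 0-count is p+p! and (1-count)-3 = (p+p!+3)-3 = p+p!, so i+3 ≠ j fails. So xy^t z = 0^{p+p!} 1^{p+p!+3} ∉ L.
This is a contradiction; hence L is not regular.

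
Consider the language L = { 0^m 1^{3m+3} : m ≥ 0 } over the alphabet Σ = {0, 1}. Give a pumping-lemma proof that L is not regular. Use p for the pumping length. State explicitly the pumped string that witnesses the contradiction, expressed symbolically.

0^{p+k} 1^{3p+3}

Assume L is regular; let p be its pumping constant.
Choose w = 0^p 1^{3p+3}, which is in L with |w| = 4p+3 ≥ p.
The pumping lemma gives a decomposition w = xyz where |xy| ≤ p and |y| ≥ 1.
The first p characters of w are 0's, so xy (and hence y) consists only of 0's. Write y = 0^k, 1 ≤ k ≤ p.
Pump with i = 2: xy^2z = 0^{p+k} 1^{3p+3}. For this to lie in L we would need 3p+3 = 3(p+k)+3, which forces k = 0. But k ≥ 1, so xy^2z ∉ L.
Contradiction. Therefore L is not regular.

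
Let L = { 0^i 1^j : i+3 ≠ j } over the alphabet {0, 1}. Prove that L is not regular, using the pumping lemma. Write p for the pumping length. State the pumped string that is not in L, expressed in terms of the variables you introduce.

0^{p+p!} 1^{p+p!+3}

Assume L is regular. Let p be the pumping length given by the pumping lemma.
Choose w = 0^p 1^{p+p!+3}. Since p ≠ (p+p!+3)-3 = p+p!, w ∈ L; and |w| ≥ p.
The pumping lemma gives a decomposition w = xyz where |xy| ≤ p and y is nonempty.
Since the first p symbols of w are all 0's and |xy| ≤ p, y lies entirely in the leading 0-block: y = 0^k for some k with 1 ≤ k ≤ p.
Since 1 ≤ k ≤ p, k divides p!; set t = 1 + p!/k. Then xy^t z has p + (p!/k)·k = p + p! copies of 0. Now the 0-count is p+p! and (1-count)-3 = (p+p!+3)-3 = p+p!, so i+3 ≠ j fails. So xy^t z = 0^{p+p!} 1^{p+p!+3} ∉ L.
This is a contradiction; hence L is not regular.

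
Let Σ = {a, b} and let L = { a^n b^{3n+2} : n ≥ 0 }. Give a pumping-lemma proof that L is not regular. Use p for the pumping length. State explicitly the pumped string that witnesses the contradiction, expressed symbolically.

a^{p+k} b^{3p+2}

Assume L is regular. Let p be the pumping length given by the pumping lemma.
Choose w = a^p b^{3p+2}, which is in L with |w| = 4p+2 ≥ p.
Write w = xyz as guaranteed by the lemma, with |xy| ≤ p and |y| ≥ 1.
The first p characters of w are a's, so xy (and hence y) consists only of a's. Write y = a^k, 1 ≤ k ≤ p.
Pump with i = 2: xy^2z = a^{p+k} b^{3p+2}. For this to lie in L we would need 3p+2 = 3(p+k)+2, which forces k = 0. But k ≥ 1, so xy^2z ∉ L.
This contradicts the pumping lemma, so L is not regular.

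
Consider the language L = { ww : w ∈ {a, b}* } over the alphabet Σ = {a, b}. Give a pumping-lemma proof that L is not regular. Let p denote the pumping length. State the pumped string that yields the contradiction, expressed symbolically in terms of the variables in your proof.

a^{p+k} b^p a^p b^p

Suppose for contradiction that L is regular, and let p be the pumping length.
Take w = a^p b^p a^p b^p = uu where u = a^pb^p; then w ∈ L and |w| = 4p ≥ p.
By the pumping lemma, w = xyz with |xy| ≤ p and |y| > 0.
The first p characters of w are a's, so xy (and hence y) consists only of a's. Write y = a^k, 1 ≤ k ≤ p.
Pump with i = 2: xy^2z = a^{p+k} b^p a^p b^p, of length 4p+k. Suppose this equals vv. The string starts with a and ends with b, so v does too; thus the boundary between the two copies of v is a b→a transition. There is exactly one such transition, at position 2p+k, so |v| = 2p+k and |vv| = 4p+2k ≠ 4p+k since k ≥ 1. So xy^2z ∉ L.
Contradiction. Therefore L is not regular.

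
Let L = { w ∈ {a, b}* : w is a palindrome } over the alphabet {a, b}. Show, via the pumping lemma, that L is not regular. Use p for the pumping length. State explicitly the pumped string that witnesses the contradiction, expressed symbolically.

a^{p+k} b a^p

Suppose for contradiction that L is regular, and let p be the pumping length.
Take w = a^p b a^p, a palindrome of length 2p+1 ≥ p.
By the pumping lemma, w = xyz with |xy| ≤ p and |y| ≥ 1.
The first p characters of w are a's, so xy (and hence y) consists only of a's. Write y = a^k, 1 ≤ k ≤ p.
Pump with i = 2: xy^2z = a^{p+k} b a^p. Its reverse is a^p b a^{p+k}, which differs from xy^2z since k ≥ 1. So xy^2z is not a palindrome and xy^2z ∉ L.
Contradiction. Therefore L is not regular.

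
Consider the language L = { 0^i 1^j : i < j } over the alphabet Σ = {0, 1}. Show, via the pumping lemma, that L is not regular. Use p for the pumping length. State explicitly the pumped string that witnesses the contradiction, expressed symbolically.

Suppose for contradiction that L is regular, and let p be the pumping length.
Choose w = 0^p 1^{p+1} ∈ L, with |w| = 2p+1 ≥ p.
The pumping lemma gives a decomposition w = xyz where |xy| ≤ p and |y| ≥ 1.
Since the first p symbols of w are all 0's and |xy| ≤ p, y lies entirely in the leading 0-block: y = 0^k for some k with 1 ≤ k ≤ p.
Consider xy^2z = 0^{p+k} 1^{p+1}. Since k ≥ 1, the 0-count p+k is at least p+1, so i < j fails; thus xy^2z ∉ L.
This is a contradiction; hence L is not regular.

0^{p+k} 1^{p+1}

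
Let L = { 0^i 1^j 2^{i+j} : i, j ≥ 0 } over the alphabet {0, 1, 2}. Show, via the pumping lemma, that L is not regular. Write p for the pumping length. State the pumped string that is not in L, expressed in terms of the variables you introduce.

0^{p+k} 1^p 2^{2p}

Toward a contradiction, assume L is regular with pumping length p.
Take w = 0^p 1^p 2^{2p} ∈ L (with i=j=p, i+j=2p), |w| = 4p ≥ p.
Write w = xyz as guaranteed by the lemma, with |xy| ≤ p and y is nonempty.
Since the first p symbols of w are all 0's and |xy| ≤ p, y lies entirely in the leading 0-block: y = 0^k for some k with 1 ≤ k ≤ p.
Consider xy^2z = 0^{p+k} 1^p 2^{2p}. Now the 0- and 1-counts sum to 2p+k, but the 2-count is 2p ≠ 2p+k. So xy^2z ∉ L.
Contradiction. Therefore L is not regular.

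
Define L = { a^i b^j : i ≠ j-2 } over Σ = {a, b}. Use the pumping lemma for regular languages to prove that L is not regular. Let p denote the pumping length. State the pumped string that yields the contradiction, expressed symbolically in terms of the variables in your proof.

Suppose for contradiction that L is regular, and let p be the pumping length.
Choose w = a^p b^{p+p!+2}. Since p ≠ (p+p!+2)-2 = p+p!, w ∈ L; and |w| ≥ p.
By the pumping lemma, w = xyz with |xy| ≤ p and |y| ≥ 1.
Because |xy| ≤ p and w begins with p copies of a, we have y = a^k with 1 ≤ k ≤ p.
Since 1 ≤ k ≤ p, k divides p!; set t = 1 + p!/k. Then xy^t z has p + (p!/k)·k = p + p! copies of a. Now the a-count is p+p! and (b-count)-2 = (p+p!+2)-2 = p+p!, so i ≠ j-2 fails. So xy^t z = a^{p+p!} b^{p+p!+2} ∉ L.
Contradiction. Therefore L is not regular.

a^{p+p!} b^{p+p!+2}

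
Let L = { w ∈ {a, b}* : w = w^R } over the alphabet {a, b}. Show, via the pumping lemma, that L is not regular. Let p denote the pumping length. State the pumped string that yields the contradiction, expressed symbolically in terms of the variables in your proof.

a^{p+k} b a^p

Toward a contradiction, assume L is regular with pumping length p.
Take w = a^p b a^p, a palindrome of length 2p+1 ≥ p.
Write w = xyz as guaranteed by the lemma, with |xy| ≤ p and |y| ≥ 1.
Since the first p symbols of w are all a's and |xy| ≤ p, y lies entirely in the leading a-block: y = a^k for some k with 1 ≤ k ≤ p.
Pump with i = 2: xy^2z = a^{p+k} b a^p. Its reverse is a^p b a^{p+k}, which differs from xy^2z since k ≥ 1. So xy^2z is not a palindrome and xy^2z ∉ L.
This contradicts the pumping lemma, so L is not regular.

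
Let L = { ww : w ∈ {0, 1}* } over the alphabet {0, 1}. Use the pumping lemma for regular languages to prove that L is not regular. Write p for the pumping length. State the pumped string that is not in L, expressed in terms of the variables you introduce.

0^{p+k} 1^p 0^p 1^p

Suppose for contradiction that L is regular, and let p be the pumping length.
Take w = 0^p 1^p 0^p 1^p = uu where u = 0^p1^p; then w ∈ L and |w| = 4p ≥ p.
By the pumping lemma, w = xyz with |xy| ≤ p and y is nonempty.
Since the first p symbols of w are all 0's and |xy| ≤ p, y lies entirely in the leading 0-block: y = 0^k for some k with 1 ≤ k ≤ p.
Pump with i = 2: xy^2z = 0^{p+k} 1^p 0^p 1^p, of length 4p+k. Suppose this equals vv. The string starts with 0 and ends with 1, so v does too; thus the boundary between the two copies of v is a 1→0 transition. There is exactly one such transition, at position 2p+k, so |v| = 2p+k and |vv| = 4p+2k ≠ 4p+k since k ≥ 1. So xy^2z ∉ L.
This contradicts the pumping lemma, so L is not regular.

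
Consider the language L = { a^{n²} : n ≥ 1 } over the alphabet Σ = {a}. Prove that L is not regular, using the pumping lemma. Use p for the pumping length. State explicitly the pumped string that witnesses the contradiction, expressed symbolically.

a^{p²+k}

Assume L is regular. Let p be the pumping length given by the pumping lemma.
Take w = a^{p²} ∈ L with |w| = p² ≥ p.
By the pumping lemma, w = xyz with |xy| ≤ p and |y| ≥ 1.
Then y = a^k for some k with 1 ≤ k ≤ p.
Pump with i = 2: xy^2z = a^{p²+k}. Since 1 ≤ k ≤ p, p² < p²+k ≤ p²+p < (p+1)², so p²+k lies strictly between consecutive squares and is not a perfect square. So xy^2z ∉ L.
This contradicts the pumping lemma, so L is not regular.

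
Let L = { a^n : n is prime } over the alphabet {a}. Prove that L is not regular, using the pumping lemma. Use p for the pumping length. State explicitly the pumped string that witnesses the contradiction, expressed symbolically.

Assume L is regular. Let p be the pumping length given by the pumping lemma.
Let q be a prime with q ≥ p+2 (infinitely many primes exist), and take w = a^q ∈ L with |w| = q ≥ p.
The pumping lemma gives a decomposition w = xyz where |xy| ≤ p and y is nonempty.
Then y = a^k for some k with 1 ≤ k ≤ p.
Since 1 ≤ k ≤ p, |xz| = q-k. Pump with i = q+1: |xy^{q+1}z| = (q-k)+(q+1)k = q+qk = q(1+k), which is composite (both factors ≥ 2). So xy^{q+1}z = a^{q(1+k)} ∉ L.
This contradicts the pumping lemma, so L is not regular.

a^{q(1+k)}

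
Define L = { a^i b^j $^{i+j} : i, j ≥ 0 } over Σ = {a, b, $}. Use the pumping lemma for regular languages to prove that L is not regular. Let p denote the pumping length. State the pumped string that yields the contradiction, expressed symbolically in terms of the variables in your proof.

Toward a contradiction, assume L is regular with pumping length p.
Take w = a^p b^p $^{2p} ∈ L (with i=j=p, i+j=2p), |w| = 4p ≥ p.
Write w = xyz as guaranteed by the lemma, with |xy| ≤ p and |y| > 0.
Since the first p symbols of w are all a's and |xy| ≤ p, y lies entirely in the leading a-block: y = a^k for some k with 1 ≤ k ≤ p.
Consider xy^2z = a^{p+k} b^p $^{2p}. Now the a- and b-counts sum to 2p+k, but the $-count is 2p ≠ 2p+k. So xy^2z ∉ L.
This is a contradiction; hence L is not regular.

a^{p+k} b^p $^{2p}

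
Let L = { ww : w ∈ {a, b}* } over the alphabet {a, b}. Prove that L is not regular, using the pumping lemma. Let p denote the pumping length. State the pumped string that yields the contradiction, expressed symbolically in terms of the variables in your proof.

a^{p+k} b^p a^p b^p

Suppose for contradiction that L is regular, and let p be the pumping length.
Take w = a^p b^p a^p b^p = uu where u = a^pb^p; then w ∈ L and |w| = 4p ≥ p.
By the pumping lemma, w = xyz with |xy| ≤ p and y is nonempty.
The first p characters of w are a's, so xy (and hence y) consists only of a's. Write y = a^k, 1 ≤ k ≤ p.
Pump with i = 2: xy^2z = a^{p+k} b^p a^p b^p, of length 4p+k. Suppose this equals vv. The string starts with a and ends with b, so v does too; thus the boundary between the two copies of v is a b→a transition. There is exactly one such transition, at position 2p+k, so |v| = 2p+k and |vv| = 4p+2k ≠ 4p+k since k ≥ 1. So xy^2z ∉ L.
This is a contradiction; hence L is not regular.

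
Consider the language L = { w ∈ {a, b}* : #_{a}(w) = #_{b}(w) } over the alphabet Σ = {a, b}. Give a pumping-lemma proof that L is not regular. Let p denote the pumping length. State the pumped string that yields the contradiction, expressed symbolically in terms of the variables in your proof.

Assume L is regular; let p be its pumping constant.
Choose w = a^p b^p ∈ L with |w| = 2p ≥ p.
By the pumping lemma, w = xyz with |xy| ≤ p and |y| > 0.
Because |xy| ≤ p and w begins with p copies of a, we have y = a^k with 1 ≤ k ≤ p.
Pump with i = 2: xy^2z = a^{p+k} b^p has p+k occurrences of a but only p of b. Since k ≥ 1 the counts differ, so xy^2z ∉ L.
Contradiction. Therefore L is not regular.

a^{p+k} b^p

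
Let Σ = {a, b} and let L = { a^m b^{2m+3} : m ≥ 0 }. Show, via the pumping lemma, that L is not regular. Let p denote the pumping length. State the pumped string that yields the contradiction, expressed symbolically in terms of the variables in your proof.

a^{p+k} b^{2p+3}

Assume L is regular. Let p be the pumping length given by the pumping lemma.
Let w = a^p b^{2p+3} ∈ L; note |w| = 3p+3 ≥ p.
By the pumping lemma, w = xyz with |xy| ≤ p and y is nonempty.
The first p characters of w are a's, so xy (and hence y) consists only of a's. Write y = a^k, 1 ≤ k ≤ p.
Pump with i = 2: xy^2z = a^{p+k} b^{2p+3}. For this to lie in L we would need 2p+3 = 2(p+k)+3, which forces k = 0. But k ≥ 1, so xy^2z ∉ L.
This contradicts the pumping lemma, so L is not regular.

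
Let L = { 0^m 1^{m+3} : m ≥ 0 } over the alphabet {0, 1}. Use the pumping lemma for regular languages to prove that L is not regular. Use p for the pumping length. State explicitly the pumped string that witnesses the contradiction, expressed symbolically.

Assume L is regular. Let p be the pumping length given by the pumping lemma.
Take w = 0^p 1^{p+3}. Then w ∈ L and |w| = 2p+3 ≥ p.
By the pumping lemma, w = xyz with |xy| ≤ p and |y| > 0.
Because |xy| ≤ p and w begins with p copies of 0, we have y = 0^k with 1 ≤ k ≤ p.
Pump with i = 2: xy^2z = 0^{p+k} 1^{p+3}. For this to lie in L we would need p+3 = (p+k)+3, which forces k = 0. But k ≥ 1, so xy^2z ∉ L.
This is a contradiction; hence L is not regular.

0^{p+k} 1^{p+3}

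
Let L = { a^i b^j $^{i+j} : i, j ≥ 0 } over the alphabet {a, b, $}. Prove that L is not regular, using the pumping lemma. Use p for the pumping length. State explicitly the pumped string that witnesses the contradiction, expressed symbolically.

a^{p+k} b^p $^{2p}

Assume L is regular. Let p be the pumping length given by the pumping lemma.
Take w = a^p b^p $^{2p} ∈ L (with i=j=p, i+j=2p), |w| = 4p ≥ p.
Write w = xyz as guaranteed by the lemma, with |xy| ≤ p and |y| ≥ 1.
The first p characters of w are a's, so xy (and hence y) consists only of a's. Write y = a^k, 1 ≤ k ≤ p.
Consider xy^2z = a^{p+k} b^p $^{2p}. Now the a- and b-counts sum to 2p+k, but the $-count is 2p ≠ 2p+k. So xy^2z ∉ L.
This contradicts the pumping lemma, so L is not regular.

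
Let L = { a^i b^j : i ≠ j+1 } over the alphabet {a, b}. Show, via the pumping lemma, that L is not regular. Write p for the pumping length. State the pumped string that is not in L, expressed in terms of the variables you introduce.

Suppose for contradiction that L is regular, and let p be the pumping length.
Choose w = a^p b^{p+p!-1}. Since p ≠ (p+p!-1)+1 = p+p!, w ∈ L; and |w| ≥ p.
Write w = xyz as guaranteed by the lemma, with |xy| ≤ p and |y| ≥ 1.
Because |xy| ≤ p and w begins with p copies of a, we have y = a^k with 1 ≤ k ≤ p.
Since 1 ≤ k ≤ p, k divides p!; set t = 1 + p!/k. Then xy^t z has p + (p!/k)·k = p + p! copies of a. Now the a-count is p+p! and (b-count)+1 = (p+p!-1)+1 = p+p!, so i ≠ j+1 fails. So xy^t z = a^{p+p!} b^{p+p!-1} ∉ L.
Contradiction. Therefore L is not regular.

a^{p+p!} b^{p+p!-1}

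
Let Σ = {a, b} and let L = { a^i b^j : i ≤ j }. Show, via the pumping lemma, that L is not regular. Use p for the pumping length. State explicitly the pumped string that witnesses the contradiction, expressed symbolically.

Assume L is regular; let p be its pumping constant.
Choose w = a^p b^p ∈ L, with |w| = 2p ≥ p.
The pumping lemma gives a decomposition w = xyz where |xy| ≤ p and |y| ≥ 1.
The first p characters of w are a's, so xy (and hence y) consists only of a's. Write y = a^k, 1 ≤ k ≤ p.
Consider xy^2z = a^{p+k} b^p. Since k ≥ 1, the a-count p+k exceeds the b-count p, so i ≤ j fails; thus xy^2z ∉ L.
This contradicts the pumping lemma, so L is not regular.

a^{p+k} b^p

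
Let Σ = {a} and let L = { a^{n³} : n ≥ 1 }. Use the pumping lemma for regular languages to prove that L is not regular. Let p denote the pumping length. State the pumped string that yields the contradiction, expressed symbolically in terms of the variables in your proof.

a^{p³+k}

Toward a contradiction, assume L is regular with pumping length p.
Take w = a^{p³} ∈ L with |w| = p³ ≥ p.
Write w = xyz as guaranteed by the lemma, with |xy| ≤ p and |y| ≥ 1.
Then y = a^k for some k with 1 ≤ k ≤ p.
Pump with i = 2: xy^2z = a^{p³+k}. Since 1 ≤ k ≤ p, p³ < p³+k ≤ p³+p < p³+3p²+3p+1 = (p+1)³, so p³+k is not a perfect cube. So xy^2z ∉ L.
This is a contradiction; hence L is not regular.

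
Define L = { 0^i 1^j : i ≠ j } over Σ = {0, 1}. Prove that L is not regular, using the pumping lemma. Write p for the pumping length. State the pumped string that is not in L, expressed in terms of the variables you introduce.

0^{p+p!} 1^{p+p!}

Toward a contradiction, assume L is regular with pumping length p.
Choose w = 0^p 1^{p+p!}. Since p ≠ p+p!, w ∈ L; and |w| ≥ p.
Write w = xyz as guaranteed by the lemma, with |xy| ≤ p and |y| > 0.
Because |xy| ≤ p and w begins with p copies of 0, we have y = 0^k with 1 ≤ k ≤ p.
Since 1 ≤ k ≤ p, k divides p!; set t = 1 + p!/k. Then xy^t z has p + (p!/k)·k = p + p! copies of 0. Now the 0-count equals the 1-count, so i ≠ j fails. So xy^t z = 0^{p+p!} 1^{p+p!} ∉ L.
This contradicts the pumping lemma, so L is not regular.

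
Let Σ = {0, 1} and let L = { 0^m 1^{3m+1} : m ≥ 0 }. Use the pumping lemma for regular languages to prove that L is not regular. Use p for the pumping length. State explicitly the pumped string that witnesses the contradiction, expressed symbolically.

0^{p+k} 1^{3p+1}

Assume L is regular; let p be its pumping constant.
Take w = 0^p 1^{3p+1}. Then w ∈ L and |w| = 4p+1 ≥ p.
By the pumping lemma, w = xyz with |xy| ≤ p and y is nonempty.
The first p characters of w are 0's, so xy (and hence y) consists only of 0's. Write y = 0^k, 1 ≤ k ≤ p.
Pump with i = 2: xy^2z = 0^{p+k} 1^{3p+1}. For this to lie in L we would need 3p+1 = 3(p+k)+1, which forces k = 0. But k ≥ 1, so xy^2z ∉ L.
Contradiction. Therefore L is not regular.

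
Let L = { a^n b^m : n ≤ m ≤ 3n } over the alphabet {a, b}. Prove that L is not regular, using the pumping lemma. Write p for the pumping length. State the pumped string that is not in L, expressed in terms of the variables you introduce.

Assume L is regular. Let p be the pumping length given by the pumping lemma.
Take w = a^p b^p ∈ L (since p ≤ p ≤ 3p), with |w| = 2p ≥ p.
Write w = xyz as guaranteed by the lemma, with |xy| ≤ p and |y| ≥ 1.
Since the first p symbols of w are all a's and |xy| ≤ p, y lies entirely in the leading a-block: y = a^k for some k with 1 ≤ k ≤ p.
Pump with i = 2: xy^2z = a^{p+k} b^p. Now n = p+k > p = m, so the condition n ≤ m fails. Thus xy^2z ∉ L.
Contradiction. Therefore L is not regular.

a^{p+k} b^p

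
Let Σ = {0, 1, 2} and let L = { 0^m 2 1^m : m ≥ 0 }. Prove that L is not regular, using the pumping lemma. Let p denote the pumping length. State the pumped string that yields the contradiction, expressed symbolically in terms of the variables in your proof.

0^{p+k} 2 1^p

Assume L is regular; let p be its pumping constant.
Take w = 0^p 2 1^p ∈ L with |w| = 2p+1 ≥ p.
The pumping lemma gives a decomposition w = xyz where |xy| ≤ p and y is nonempty.
The first p characters of w are 0's, so xy (and hence y) consists only of 0's. Write y = 0^k, 1 ≤ k ≤ p.
Pump with i = 2: xy^2z = 0^{p+k} 2 1^p, which would require p+k = p. But k ≥ 1, so xy^2z ∉ L.
This is a contradiction; hence L is not regular.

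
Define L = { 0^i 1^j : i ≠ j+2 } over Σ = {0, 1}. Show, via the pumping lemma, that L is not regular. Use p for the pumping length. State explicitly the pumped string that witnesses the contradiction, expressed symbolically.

0^{p+p!} 1^{p+p!-2}

Assume L is regular. Let p be the pumping length given by the pumping lemma.
Choose w = 0^p 1^{p+p!-2}. Since p ≠ (p+p!-2)+2 = p+p!, w ∈ L; and |w| ≥ p.
The pumping lemma gives a decomposition w = xyz where |xy| ≤ p and |y| > 0.
Because |xy| ≤ p and w begins with p copies of 0, we have y = 0^k with 1 ≤ k ≤ p.
Since 1 ≤ k ≤ p, k divides p!; set t = 1 + p!/k. Then xy^t z has p + (p!/k)·k = p + p! copies of 0. Now the 0-count is p+p! and (1-count)+2 = (p+p!-2)+2 = p+p!, so i ≠ j+2 fails. So xy^t z = 0^{p+p!} 1^{p+p!-2} ∉ L.
This contradicts the pumping lemma, so L is not regular.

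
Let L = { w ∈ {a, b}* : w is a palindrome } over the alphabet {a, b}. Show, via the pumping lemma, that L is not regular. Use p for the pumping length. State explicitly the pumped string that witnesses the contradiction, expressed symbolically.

a^{p+k} b a^p

Assume L is regular. Let p be the pumping length given by the pumping lemma.
Take w = a^p b a^p, a palindrome of length 2p+1 ≥ p.
By the pumping lemma, w = xyz with |xy| ≤ p and |y| > 0.
Because |xy| ≤ p and w begins with p copies of a, we have y = a^k with 1 ≤ k ≤ p.
Pump with i = 2: xy^2z = a^{p+k} b a^p. Its reverse is a^p b a^{p+k}, which differs from xy^2z since k ≥ 1. So xy^2z is not a palindrome and xy^2z ∉ L.
This contradicts the pumping lemma, so L is not regular.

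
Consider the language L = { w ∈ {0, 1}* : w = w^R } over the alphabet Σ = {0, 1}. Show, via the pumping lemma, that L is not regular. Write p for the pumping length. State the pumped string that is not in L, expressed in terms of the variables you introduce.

Assume L is regular; let p be its pumping constant.
Take w = 0^p 1 0^p, a palindrome of length 2p+1 ≥ p.
Write w = xyz as guaranteed by the lemma, with |xy| ≤ p and |y| > 0.
Because |xy| ≤ p and w begins with p copies of 0, we have y = 0^k with 1 ≤ k ≤ p.
Pump with i = 2: xy^2z = 0^{p+k} 1 0^p. Its reverse is 0^p 1 0^{p+k}, which differs from xy^2z since k ≥ 1. So xy^2z is not a palindrome and xy^2z ∉ L.
This contradicts the pumping lemma, so L is not regular.

0^{p+k} 1 0^p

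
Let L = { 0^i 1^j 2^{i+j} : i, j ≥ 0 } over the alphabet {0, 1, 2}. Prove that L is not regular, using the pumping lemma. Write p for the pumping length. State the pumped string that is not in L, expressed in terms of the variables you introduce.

Assume L is regular. Let p be the pumping length given by the pumping lemma.
Take w = 0^p 1^p 2^{2p} ∈ L (with i=j=p, i+j=2p), |w| = 4p ≥ p.
The pumping lemma gives a decomposition w = xyz where |xy| ≤ p and |y| ≥ 1.
The first p characters of w are 0's, so xy (and hence y) consists only of 0's. Write y = 0^k, 1 ≤ k ≤ p.
Consider xy^2z = 0^{p+k} 1^p 2^{2p}. Now the 0- and 1-counts sum to 2p+k, but the 2-count is 2p ≠ 2p+k. So xy^2z ∉ L.
This is a contradiction; hence L is not regular.

0^{p+k} 1^p 2^{2p}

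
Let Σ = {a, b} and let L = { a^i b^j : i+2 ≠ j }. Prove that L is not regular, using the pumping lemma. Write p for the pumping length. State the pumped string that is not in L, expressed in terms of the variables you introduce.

a^{p+p!} b^{p+p!+2}

Assume L is regular; let p be its pumping constant.
Choose w = a^p b^{p+p!+2}. Since p ≠ (p+p!+2)-2 = p+p!, w ∈ L; and |w| ≥ p.
The pumping lemma gives a decomposition w = xyz where |xy| ≤ p and |y| > 0.
Since the first p symbols of w are all a's and |xy| ≤ p, y lies entirely in the leading a-block: y = a^k for some k with 1 ≤ k ≤ p.
Since 1 ≤ k ≤ p, k divides p!; set t = 1 + p!/k. Then xy^t z has p + (p!/k)·k = p + p! copies of a. Now the a-count is p+p! and (b-count)-2 = (p+p!+2)-2 = p+p!, so i+2 ≠ j fails. So xy^t z = a^{p+p!} b^{p+p!+2} ∉ L.
Contradiction. Therefore L is not regular.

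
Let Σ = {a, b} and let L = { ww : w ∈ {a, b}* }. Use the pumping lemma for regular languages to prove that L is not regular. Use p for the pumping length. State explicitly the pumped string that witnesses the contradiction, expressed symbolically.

Toward a contradiction, assume L is regular with pumping length p.
Take w = a^p b^p a^p b^p = uu where u = a^pb^p; then w ∈ L and |w| = 4p ≥ p.
By the pumping lemma, w = xyz with |xy| ≤ p and |y| ≥ 1.
Since the first p symbols of w are all a's and |xy| ≤ p, y lies entirely in the leading a-block: y = a^k for some k with 1 ≤ k ≤ p.
Pump with i = 2: xy^2z = a^{p+k} b^p a^p b^p, of length 4p+k. Suppose this equals vv. The string starts with a and ends with b, so v does too; thus the boundary between the two copies of v is a b→a transition. There is exactly one such transition, at position 2p+k, so |v| = 2p+k and |vv| = 4p+2k ≠ 4p+k since k ≥ 1. So xy^2z ∉ L.
This is a contradiction; hence L is not regular.

a^{p+k} b^p a^p b^p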